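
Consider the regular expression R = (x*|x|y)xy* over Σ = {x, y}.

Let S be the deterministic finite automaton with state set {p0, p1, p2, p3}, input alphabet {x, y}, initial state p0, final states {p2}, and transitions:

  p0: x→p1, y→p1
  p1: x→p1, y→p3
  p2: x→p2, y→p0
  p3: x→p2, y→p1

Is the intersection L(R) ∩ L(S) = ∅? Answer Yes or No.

Converting the expression R to a DFA (subset construction, then merging equivalent states) gives the minimal DFA with states {r0, r1, r2, r3, r4}, start state r0, accepting states {r1, r3} and transitions r0: x→r1, y→r2; r1: x→r1, y→r3; r2: x→r3, y→r4; r3: x→r4, y→r3; r4: x→r4, y→r4.
Exploring the product automaton R × S from the start pair (r0, p0), following both machines on each input symbol, reaches 9 state pairs: (r0, p0), (r1, p1), (r2, p1), (r3, p3), (r3, p1), (r4, p3), (r4, p2), (r4, p1), (r4, p0).
R accepts in {r1, r3} and S accepts in {p2}; no reachable pair has both components accepting, so no string drives both machines to acceptance simultaneously and L(R) ∩ L(S) = ∅.
So no string is accepted by both, and the intersection is empty.

Yes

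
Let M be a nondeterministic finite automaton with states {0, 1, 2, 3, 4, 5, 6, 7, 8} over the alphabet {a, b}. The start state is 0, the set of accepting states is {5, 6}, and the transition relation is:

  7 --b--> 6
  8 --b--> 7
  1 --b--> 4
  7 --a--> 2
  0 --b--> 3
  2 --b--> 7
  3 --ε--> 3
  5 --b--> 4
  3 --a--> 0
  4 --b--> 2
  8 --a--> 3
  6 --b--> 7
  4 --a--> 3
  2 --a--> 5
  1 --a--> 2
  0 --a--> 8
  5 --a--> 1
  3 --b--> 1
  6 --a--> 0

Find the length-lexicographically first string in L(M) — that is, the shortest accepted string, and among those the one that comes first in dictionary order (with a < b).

A breadth-first search from 0 reaches an accepting state first via the path 0 → 8 → 7 → 6 on input abb.
No string of length < 3 is accepted (BFS exhausts all shorter strings without reaching an accepting state), and abb is the lexicographically least accepting string of length 3.

abb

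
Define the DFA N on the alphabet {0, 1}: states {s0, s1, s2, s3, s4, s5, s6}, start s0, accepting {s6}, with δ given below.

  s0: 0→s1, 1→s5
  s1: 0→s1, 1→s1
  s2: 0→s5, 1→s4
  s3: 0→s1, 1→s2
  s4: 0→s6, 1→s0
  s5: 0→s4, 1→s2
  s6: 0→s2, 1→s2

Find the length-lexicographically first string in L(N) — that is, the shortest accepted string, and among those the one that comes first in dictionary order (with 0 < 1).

100

A breadth-first search from s0 reaches an accepting state first via the path s0 → s5 → s4 → s6 on input 100.
No string of length < 3 is accepted (BFS exhausts all shorter strings without reaching an accepting state), and 100 is the lexicographically least accepting string of length 3.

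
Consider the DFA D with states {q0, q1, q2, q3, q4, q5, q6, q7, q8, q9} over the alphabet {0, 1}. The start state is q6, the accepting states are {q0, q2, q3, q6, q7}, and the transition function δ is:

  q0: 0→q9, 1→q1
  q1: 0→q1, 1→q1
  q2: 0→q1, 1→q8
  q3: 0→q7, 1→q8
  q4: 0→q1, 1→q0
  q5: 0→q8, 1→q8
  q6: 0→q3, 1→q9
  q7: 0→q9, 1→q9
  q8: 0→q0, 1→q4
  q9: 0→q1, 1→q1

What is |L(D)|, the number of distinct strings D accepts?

The useful subgraph on states {q0, q3, q4, q6, q7, q8} is acyclic, so L(D) is finite; the longest accepting path visits 5 useful states, giving maximum string length 4.
Counting accepting paths from q6 by length: 1 of length 0, 1 of length 1, 1 of length 2, 1 of length 3, 1 of length 4. Total 5.

5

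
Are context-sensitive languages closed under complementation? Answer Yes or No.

Yes

The context-sensitive languages are exactly NSPACE(n), and by the Immerman–Szelepcsényi theorem nondeterministic space classes (from log n up) are closed under complement.
So the context-sensitive languages are closed under complement.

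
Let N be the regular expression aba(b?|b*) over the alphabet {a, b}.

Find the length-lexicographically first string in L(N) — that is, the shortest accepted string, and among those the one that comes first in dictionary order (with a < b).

aba

By inspection of the expression, no string of length less than 3 matches, and aba is the lexicographically first match of length 3.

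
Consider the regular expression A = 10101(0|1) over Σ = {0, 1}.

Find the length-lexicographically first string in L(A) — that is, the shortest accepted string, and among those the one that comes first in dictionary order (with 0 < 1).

By inspection of the expression, no string of length less than 6 matches, and 101010 is the lexicographically first match of length 6.

101010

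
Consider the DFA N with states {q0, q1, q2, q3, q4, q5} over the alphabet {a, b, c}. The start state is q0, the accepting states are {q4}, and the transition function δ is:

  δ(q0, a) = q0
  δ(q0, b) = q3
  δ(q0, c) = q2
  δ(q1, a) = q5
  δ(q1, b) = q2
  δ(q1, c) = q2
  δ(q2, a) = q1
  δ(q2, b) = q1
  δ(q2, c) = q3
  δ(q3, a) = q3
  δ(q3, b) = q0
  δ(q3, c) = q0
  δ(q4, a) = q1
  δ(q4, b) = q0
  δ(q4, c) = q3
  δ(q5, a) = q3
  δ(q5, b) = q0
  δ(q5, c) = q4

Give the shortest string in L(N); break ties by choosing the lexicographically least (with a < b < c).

caac

A breadth-first search from q0 reaches an accepting state first via the path q0 → q2 → q1 → q5 → q4 on input caac.
No string of length < 4 is accepted (BFS exhausts all shorter strings without reaching an accepting state), and caac is the lexicographically least accepting string of length 4.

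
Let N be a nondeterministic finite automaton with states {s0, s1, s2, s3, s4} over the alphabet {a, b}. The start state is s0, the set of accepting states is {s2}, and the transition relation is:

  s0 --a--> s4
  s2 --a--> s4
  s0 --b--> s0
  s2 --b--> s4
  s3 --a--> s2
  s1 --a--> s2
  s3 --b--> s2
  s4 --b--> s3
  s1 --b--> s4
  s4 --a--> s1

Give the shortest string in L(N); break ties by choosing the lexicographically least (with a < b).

aaa

A breadth-first search from s0 reaches an accepting state first via the path s0 → s4 → s1 → s2 on input aaa.
No string of length < 3 is accepted (BFS exhausts all shorter strings without reaching an accepting state), and aaa is the lexicographically least accepting string of length 3.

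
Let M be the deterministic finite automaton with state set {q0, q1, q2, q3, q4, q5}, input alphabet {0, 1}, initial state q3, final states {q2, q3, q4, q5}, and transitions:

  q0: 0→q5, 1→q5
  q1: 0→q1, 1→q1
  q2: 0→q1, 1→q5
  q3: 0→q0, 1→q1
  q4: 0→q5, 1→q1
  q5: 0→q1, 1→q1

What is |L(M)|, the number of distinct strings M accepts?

The useful subgraph on states {q0, q3, q5} is acyclic, so L(M) is finite; the longest accepting path visits 3 useful states, giving maximum string length 2.
Counting accepting paths from q3 by length: 1 of length 0, 2 of length 2. Total 3.

3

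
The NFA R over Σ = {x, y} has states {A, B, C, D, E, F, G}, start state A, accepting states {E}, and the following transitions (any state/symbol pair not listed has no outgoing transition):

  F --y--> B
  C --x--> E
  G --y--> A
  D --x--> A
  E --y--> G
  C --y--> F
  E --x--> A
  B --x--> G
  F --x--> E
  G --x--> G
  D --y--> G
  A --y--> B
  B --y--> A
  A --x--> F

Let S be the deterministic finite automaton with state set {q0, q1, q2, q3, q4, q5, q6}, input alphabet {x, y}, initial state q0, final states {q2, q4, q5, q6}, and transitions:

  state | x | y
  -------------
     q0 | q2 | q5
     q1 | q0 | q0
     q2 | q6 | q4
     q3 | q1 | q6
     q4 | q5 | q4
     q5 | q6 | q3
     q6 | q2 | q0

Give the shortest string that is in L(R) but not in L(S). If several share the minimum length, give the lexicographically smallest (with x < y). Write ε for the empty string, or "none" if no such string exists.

The string yyxx is accepted by R but not by S.
No shorter string lies in the difference, and yyxx is the lexicographically first length-4 string in L(R) \ L(S).

yyxx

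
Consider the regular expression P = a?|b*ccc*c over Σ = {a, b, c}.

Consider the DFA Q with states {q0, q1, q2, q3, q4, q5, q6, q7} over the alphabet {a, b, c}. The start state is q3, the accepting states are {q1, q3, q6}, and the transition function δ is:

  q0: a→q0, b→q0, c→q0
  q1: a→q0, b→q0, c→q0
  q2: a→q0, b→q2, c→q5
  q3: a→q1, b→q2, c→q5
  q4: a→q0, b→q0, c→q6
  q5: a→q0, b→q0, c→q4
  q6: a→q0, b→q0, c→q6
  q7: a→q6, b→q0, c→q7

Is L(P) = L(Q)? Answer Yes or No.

Converting the expression P to a DFA (subset construction, then merging equivalent states) gives the minimal DFA with states {p0, p1, p2, p3, p4, p5, p6}, start state p0, accepting states {p0, p1, p6} and transitions p0: a→p1, b→p2, c→p3; p1: a→p4, b→p4, c→p4; p2: a→p4, b→p2, c→p3; p3: a→p4, b→p4, c→p5; p4: a→p4, b→p4, c→p4; p5: a→p4, b→p4, c→p6; p6: a→p4, b→p4, c→p6.
Exploring the product automaton P × Q from the start pair (p0, q3), following both machines on each input symbol, reaches 7 state pairs: (p0, q3), (p1, q1), (p2, q2), (p3, q5), (p4, q0), (p5, q4), (p6, q6).
P accepts in {p0, p1, p6} and Q accepts in {q1, q3, q6}. In every reachable pair the two components are either both accepting — (p0, q3), (p1, q1), (p6, q6) — or both non-accepting, so no string is accepted by exactly one of the machines: L(P) \ L(Q) and L(Q) \ L(P) are both empty.
Hence every string is accepted by P iff it is accepted by Q, and the two languages coincide.

Yes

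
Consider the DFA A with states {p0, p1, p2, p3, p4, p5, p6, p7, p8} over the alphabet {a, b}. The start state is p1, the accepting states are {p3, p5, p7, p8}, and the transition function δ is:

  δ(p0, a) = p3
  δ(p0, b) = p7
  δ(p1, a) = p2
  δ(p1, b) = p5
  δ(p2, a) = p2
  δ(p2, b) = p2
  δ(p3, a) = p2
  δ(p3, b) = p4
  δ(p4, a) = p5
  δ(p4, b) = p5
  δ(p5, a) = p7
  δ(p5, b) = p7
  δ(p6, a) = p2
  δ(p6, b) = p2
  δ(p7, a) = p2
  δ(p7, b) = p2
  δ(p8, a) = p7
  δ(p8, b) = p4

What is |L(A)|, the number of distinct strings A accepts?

3

The useful subgraph on states {p1, p5, p7} is acyclic, so L(A) is finite; the longest accepting path visits 3 useful states, giving maximum string length 2.
Counting accepting paths from p1 by length: 1 of length 1, 2 of length 2. Total 3.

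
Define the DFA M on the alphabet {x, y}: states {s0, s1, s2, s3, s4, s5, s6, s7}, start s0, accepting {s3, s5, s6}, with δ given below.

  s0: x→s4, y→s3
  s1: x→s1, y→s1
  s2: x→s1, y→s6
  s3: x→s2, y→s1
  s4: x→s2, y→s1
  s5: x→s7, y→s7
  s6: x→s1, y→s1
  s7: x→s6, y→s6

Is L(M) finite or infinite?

finite

The useful states (reachable from s0 and able to reach an accepting state) are {s0, s2, s3, s4, s6}.
Restricted to these states the transition graph has no cycle, so every accepting path has bounded length and L is finite.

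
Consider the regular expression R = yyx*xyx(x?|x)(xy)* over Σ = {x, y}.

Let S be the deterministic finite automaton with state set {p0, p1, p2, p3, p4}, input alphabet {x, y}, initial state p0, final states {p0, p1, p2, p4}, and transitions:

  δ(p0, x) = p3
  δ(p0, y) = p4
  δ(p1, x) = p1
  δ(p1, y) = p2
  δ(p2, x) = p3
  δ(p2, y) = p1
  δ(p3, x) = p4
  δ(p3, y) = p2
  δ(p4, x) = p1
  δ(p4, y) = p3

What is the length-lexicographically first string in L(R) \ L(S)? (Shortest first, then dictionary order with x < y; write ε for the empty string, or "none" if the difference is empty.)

The string yyxxyx is accepted by R but not by S.
No shorter string lies in the difference, and yyxxyx is the lexicographically first length-6 string in L(R) \ L(S).

yyxxyx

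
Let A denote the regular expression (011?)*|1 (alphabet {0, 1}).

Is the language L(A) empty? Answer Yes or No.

The empty string ε matches the expression, so it belongs to L(A).
Since L(A) contains at least one string, it is not empty.

No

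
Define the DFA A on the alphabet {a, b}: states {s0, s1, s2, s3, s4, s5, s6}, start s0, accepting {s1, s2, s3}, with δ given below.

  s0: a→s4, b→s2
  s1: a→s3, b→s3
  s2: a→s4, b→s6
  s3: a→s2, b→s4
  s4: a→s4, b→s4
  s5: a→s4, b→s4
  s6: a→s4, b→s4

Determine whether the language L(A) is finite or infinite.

finite

The useful states (reachable from s0 and able to reach an accepting state) are {s0, s2}.
Restricted to these states the transition graph has no cycle, so every accepting path has bounded length and L is finite.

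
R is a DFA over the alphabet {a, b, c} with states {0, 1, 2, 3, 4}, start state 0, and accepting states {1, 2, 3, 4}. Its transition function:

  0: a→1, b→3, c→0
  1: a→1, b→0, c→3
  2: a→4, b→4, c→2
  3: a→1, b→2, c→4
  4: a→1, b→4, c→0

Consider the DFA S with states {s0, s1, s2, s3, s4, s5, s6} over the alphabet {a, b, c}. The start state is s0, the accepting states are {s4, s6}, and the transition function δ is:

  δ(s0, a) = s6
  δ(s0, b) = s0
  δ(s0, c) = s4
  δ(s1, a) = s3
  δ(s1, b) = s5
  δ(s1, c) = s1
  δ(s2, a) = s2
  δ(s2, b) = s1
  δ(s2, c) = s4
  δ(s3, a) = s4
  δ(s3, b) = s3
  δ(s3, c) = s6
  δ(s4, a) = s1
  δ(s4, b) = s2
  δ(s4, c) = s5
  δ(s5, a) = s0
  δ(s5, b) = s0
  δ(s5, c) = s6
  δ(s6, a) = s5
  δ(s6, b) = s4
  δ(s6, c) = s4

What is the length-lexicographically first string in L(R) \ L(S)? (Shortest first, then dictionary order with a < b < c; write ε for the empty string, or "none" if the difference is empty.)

The string b is accepted by R but not by S.
No shorter string lies in the difference, and b is the lexicographically first length-1 string in L(R) \ L(S).

b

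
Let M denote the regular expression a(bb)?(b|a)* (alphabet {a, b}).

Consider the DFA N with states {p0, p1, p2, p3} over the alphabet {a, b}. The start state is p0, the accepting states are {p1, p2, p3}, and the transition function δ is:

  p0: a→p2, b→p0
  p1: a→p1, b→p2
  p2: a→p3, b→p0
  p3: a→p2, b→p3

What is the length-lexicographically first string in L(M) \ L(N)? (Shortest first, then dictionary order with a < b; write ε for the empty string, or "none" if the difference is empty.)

ab

The string ab is accepted by M but not by N.
No shorter string lies in the difference, and ab is the lexicographically first length-2 string in L(M) \ L(N).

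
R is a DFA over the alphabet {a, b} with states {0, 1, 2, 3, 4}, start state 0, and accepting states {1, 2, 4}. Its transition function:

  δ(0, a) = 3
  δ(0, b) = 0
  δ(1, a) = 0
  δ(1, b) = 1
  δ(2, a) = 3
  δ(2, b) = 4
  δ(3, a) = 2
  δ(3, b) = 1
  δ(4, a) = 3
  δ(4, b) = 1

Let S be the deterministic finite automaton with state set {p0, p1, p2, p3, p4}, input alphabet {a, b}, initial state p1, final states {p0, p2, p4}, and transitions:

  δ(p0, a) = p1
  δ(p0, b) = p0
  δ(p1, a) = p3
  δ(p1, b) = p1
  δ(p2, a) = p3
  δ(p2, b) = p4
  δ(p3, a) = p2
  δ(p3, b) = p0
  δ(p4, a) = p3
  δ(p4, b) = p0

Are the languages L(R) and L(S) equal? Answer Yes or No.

Exploring the product automaton R × S from the start pair (0, p1), following both machines on each input symbol, reaches 5 state pairs: (0, p1), (3, p3), (2, p2), (1, p0), (4, p4).
R accepts in {1, 2, 4} and S accepts in {p0, p2, p4}. In every reachable pair the two components are either both accepting — (2, p2), (1, p0), (4, p4) — or both non-accepting, so no string is accepted by exactly one of the machines: L(R) \ L(S) and L(S) \ L(R) are both empty.
Hence every string is accepted by R iff it is accepted by S, and the two languages coincide.

Yes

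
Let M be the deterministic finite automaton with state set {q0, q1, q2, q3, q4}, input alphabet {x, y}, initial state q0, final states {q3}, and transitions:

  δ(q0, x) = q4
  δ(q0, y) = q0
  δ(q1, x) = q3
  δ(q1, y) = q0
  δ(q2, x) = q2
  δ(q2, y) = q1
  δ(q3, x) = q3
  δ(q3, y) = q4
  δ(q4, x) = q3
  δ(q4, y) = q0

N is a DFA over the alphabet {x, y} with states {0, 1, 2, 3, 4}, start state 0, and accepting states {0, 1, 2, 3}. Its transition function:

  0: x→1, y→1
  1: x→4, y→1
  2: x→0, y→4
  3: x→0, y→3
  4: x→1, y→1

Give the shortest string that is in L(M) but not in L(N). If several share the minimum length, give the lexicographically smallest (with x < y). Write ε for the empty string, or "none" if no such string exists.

xx

The string xx is accepted by M but not by N.
No shorter string lies in the difference, and xx is the lexicographically first length-2 string in L(M) \ L(N).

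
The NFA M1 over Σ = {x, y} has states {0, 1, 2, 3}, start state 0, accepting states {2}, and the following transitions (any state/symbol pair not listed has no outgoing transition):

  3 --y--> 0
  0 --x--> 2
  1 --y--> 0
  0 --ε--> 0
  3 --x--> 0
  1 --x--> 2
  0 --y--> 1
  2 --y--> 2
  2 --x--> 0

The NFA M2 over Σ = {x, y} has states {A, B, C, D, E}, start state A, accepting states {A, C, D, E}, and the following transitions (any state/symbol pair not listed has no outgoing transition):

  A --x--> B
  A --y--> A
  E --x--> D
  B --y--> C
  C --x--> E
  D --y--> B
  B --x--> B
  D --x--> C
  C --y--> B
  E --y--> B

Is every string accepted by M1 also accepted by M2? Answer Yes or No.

The string x is in L(M1) but not in L(M2).
So L(M1) ⊄ L(M2).

No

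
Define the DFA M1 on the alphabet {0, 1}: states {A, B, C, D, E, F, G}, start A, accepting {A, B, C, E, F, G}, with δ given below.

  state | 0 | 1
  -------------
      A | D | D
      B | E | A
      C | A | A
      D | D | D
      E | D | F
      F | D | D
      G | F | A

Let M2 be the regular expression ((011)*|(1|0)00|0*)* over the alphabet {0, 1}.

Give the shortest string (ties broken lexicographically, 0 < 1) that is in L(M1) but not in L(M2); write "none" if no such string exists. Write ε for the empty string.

none

Converting the expression M2 to a DFA (subset construction, then merging equivalent states) gives the minimal DFA with states {r0, r1, r2, r3, r4, r5}, start state r0, accepting states {r0, r1} and transitions r0: 0→r1, 1→r2; r1: 0→r1, 1→r3; r2: 0→r4, 1→r5; r3: 0→r4, 1→r0; r4: 0→r0, 1→r5; r5: 0→r5, 1→r5.
Exploring the product automaton M1 × M2 from the start pair (A, r0), following both machines on each input symbol, reaches 7 state pairs: (A, r0), (D, r1), (D, r2), (D, r3), (D, r4), (D, r5), (D, r0).
M1 accepts in {A, B, C, E, F, G} and M2 accepts in {r0, r1}. The reachable pairs whose M1-component is accepting are (A, r0); in each of them the M2-component is accepting too, so the product for L(M1) \ L(M2) (M1-component accepting, M2-component rejecting) has no reachable accepting pair and the difference is empty.
So every string accepted by M1 is also accepted by M2: L(M1) \ L(M2) = ∅ and there is no such string.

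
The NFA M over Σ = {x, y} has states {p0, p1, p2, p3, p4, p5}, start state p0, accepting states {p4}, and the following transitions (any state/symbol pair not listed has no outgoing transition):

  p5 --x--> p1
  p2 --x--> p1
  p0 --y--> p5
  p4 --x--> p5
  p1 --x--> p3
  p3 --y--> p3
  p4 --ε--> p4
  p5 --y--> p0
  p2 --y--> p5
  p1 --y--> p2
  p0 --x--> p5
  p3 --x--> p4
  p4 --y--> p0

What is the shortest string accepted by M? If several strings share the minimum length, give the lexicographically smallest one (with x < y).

xxxx

A breadth-first search from p0 reaches an accepting state first via the path p0 → p5 → p1 → p3 → p4 on input xxxx.
No string of length < 4 is accepted (BFS exhausts all shorter strings without reaching an accepting state), and xxxx is the lexicographically least accepting string of length 4.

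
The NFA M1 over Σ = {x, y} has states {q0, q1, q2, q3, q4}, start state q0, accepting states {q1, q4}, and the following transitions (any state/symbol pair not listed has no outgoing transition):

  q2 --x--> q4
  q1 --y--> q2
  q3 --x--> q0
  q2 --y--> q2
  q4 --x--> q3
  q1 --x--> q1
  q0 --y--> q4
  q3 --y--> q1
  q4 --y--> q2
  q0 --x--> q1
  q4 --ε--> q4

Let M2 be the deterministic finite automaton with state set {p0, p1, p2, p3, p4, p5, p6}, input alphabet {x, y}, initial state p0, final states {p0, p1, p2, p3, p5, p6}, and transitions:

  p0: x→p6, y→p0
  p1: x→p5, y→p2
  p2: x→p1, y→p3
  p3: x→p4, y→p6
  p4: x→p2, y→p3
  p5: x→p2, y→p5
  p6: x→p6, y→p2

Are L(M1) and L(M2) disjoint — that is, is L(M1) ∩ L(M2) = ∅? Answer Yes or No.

No

The string x is accepted by both M1 and M2.
Hence L(M1) ∩ L(M2) ≠ ∅.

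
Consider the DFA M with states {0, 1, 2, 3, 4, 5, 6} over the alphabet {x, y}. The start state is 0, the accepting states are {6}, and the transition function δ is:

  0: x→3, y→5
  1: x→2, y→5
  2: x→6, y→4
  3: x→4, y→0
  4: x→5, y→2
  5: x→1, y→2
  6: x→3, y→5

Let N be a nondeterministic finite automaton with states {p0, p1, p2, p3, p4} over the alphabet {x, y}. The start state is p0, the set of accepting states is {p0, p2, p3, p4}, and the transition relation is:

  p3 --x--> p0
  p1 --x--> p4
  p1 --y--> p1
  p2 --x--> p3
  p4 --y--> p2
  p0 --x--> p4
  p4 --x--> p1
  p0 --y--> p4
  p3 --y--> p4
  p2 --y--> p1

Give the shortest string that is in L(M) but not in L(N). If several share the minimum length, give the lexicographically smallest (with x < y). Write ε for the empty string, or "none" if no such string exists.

yxxx

The string yxxx is accepted by M but not by N.
No shorter string lies in the difference, and yxxx is the lexicographically first length-4 string in L(M) \ L(N).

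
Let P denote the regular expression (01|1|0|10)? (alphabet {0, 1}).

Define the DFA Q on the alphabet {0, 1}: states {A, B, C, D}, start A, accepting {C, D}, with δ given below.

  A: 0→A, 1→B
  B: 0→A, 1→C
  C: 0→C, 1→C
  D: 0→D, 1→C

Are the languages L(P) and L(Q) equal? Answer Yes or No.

The empty string ε is accepted by P but rejected by Q.
So L(P) ≠ L(Q).

No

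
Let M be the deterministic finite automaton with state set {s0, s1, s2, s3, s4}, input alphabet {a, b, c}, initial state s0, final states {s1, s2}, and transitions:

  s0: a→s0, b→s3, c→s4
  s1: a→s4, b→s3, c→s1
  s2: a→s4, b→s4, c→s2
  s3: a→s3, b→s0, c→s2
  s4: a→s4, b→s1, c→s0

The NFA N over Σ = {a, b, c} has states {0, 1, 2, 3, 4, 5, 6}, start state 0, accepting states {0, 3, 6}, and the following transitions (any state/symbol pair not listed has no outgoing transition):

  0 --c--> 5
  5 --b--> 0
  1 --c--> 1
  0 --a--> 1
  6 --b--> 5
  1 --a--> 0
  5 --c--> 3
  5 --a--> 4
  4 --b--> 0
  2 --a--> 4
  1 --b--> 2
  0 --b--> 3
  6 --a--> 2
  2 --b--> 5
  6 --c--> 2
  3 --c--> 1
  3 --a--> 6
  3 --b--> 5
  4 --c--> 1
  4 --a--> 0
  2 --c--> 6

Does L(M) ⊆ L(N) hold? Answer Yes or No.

The string bc is in L(M) but not in L(N).
So L(M) ⊄ L(N).

No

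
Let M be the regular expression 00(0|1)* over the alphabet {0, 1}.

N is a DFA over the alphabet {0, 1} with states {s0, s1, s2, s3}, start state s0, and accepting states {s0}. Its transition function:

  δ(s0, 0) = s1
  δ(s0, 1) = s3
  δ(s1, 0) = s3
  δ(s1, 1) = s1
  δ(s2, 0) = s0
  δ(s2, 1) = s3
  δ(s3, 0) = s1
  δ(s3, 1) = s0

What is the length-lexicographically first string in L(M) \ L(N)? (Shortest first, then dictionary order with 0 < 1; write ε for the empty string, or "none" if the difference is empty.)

00

The string 00 is accepted by M but not by N.
No shorter string lies in the difference, and 00 is the lexicographically first length-2 string in L(M) \ L(N).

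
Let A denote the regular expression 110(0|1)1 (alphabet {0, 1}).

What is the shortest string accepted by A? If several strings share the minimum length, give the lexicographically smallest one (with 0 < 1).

By inspection of the expression, no string of length less than 5 matches, and 11001 is the lexicographically first match of length 5.

11001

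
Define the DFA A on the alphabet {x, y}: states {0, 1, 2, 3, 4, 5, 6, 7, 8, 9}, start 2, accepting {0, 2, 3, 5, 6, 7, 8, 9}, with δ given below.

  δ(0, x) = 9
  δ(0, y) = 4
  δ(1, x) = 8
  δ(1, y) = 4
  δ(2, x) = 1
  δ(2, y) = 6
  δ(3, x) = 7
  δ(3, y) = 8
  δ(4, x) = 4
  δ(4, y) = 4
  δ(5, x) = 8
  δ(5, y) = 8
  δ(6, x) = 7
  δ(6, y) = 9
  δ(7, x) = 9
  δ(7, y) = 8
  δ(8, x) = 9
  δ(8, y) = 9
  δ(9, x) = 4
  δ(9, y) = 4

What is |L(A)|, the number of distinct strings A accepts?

11

The useful subgraph on states {1, 2, 6, 7, 8, 9} is acyclic, so L(A) is finite; the longest accepting path visits 5 useful states, giving maximum string length 4.
Counting accepting paths from 2 by length: 1 of length 0, 1 of length 1, 3 of length 2, 4 of length 3, 2 of length 4. Total 11.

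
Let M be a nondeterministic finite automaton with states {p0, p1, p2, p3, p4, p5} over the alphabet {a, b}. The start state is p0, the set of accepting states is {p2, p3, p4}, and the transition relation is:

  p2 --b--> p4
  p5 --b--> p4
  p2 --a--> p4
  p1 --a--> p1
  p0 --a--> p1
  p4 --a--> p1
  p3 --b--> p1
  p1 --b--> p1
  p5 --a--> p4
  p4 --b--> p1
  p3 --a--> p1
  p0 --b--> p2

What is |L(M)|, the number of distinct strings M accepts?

3

The useful subgraph on states {p0, p2, p4} is acyclic, so L(M) is finite; the longest accepting path visits 3 useful states, giving maximum string length 2.
Counting accepting paths from p0 by length: 1 of length 1, 2 of length 2. Total 3.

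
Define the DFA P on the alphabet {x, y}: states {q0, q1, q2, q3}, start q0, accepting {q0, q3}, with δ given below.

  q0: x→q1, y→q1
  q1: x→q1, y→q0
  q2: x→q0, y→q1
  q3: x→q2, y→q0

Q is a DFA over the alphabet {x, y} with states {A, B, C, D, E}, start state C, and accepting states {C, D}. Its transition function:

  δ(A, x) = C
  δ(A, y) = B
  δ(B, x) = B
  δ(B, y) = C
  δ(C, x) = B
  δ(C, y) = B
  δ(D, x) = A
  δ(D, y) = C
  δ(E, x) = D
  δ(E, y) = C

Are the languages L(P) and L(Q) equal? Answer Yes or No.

Yes

Exploring the product automaton P × Q from the start pair (q0, C), following both machines on each input symbol, reaches 2 state pairs: (q0, C), (q1, B).
P accepts in {q0, q3} and Q accepts in {C, D}. In every reachable pair the two components are either both accepting — (q0, C) — or both non-accepting, so no string is accepted by exactly one of the machines: L(P) \ L(Q) and L(Q) \ L(P) are both empty.
Hence every string is accepted by P iff it is accepted by Q, and the two languages coincide.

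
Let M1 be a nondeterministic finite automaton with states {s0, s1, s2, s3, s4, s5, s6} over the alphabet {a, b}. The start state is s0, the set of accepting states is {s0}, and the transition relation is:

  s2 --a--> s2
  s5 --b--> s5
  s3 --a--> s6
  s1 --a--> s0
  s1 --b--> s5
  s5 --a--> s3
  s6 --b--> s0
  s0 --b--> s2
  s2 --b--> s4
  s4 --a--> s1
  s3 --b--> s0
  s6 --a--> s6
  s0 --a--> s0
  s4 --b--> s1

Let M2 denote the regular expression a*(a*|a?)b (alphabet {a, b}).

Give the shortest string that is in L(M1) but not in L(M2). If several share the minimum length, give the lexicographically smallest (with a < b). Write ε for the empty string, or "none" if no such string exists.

The empty string ε is accepted by M1 but not by M2.
Since ε is the unique shortest string, it is the required witness.

ε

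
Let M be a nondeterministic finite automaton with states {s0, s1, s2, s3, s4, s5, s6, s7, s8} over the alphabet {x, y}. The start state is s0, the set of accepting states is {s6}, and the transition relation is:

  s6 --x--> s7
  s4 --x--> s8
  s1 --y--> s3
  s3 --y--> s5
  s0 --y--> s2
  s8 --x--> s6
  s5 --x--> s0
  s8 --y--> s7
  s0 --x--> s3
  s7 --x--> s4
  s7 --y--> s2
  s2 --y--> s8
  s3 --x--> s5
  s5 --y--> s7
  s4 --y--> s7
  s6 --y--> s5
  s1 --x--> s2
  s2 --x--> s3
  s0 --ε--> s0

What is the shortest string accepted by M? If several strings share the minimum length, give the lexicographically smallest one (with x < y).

yyx

A breadth-first search from s0 reaches an accepting state first via the path s0 → s2 → s8 → s6 on input yyx.
No string of length < 3 is accepted (BFS exhausts all shorter strings without reaching an accepting state), and yyx is the lexicographically least accepting string of length 3.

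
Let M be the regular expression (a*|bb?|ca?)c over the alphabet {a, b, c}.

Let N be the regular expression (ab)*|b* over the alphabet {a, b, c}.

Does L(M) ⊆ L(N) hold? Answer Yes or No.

The string c is in L(M) but not in L(N).
So L(M) ⊄ L(N).

No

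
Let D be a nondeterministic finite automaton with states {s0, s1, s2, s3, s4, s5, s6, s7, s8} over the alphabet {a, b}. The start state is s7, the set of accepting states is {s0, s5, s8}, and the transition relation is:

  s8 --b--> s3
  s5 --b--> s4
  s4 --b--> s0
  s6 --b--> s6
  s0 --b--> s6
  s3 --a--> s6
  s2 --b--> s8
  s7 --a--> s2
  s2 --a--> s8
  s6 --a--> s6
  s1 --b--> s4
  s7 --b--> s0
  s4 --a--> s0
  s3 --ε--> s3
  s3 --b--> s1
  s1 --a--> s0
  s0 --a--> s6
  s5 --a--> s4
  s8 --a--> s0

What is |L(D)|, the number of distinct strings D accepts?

11

The useful subgraph on states {s0, s1, s2, s3, s4, s7, s8} is acyclic, so L(D) is finite; the longest accepting path visits 7 useful states, giving maximum string length 6.
Counting accepting paths from s7 by length: 1 of length 1, 2 of length 2, 2 of length 3, 2 of length 5, 4 of length 6. Total 11.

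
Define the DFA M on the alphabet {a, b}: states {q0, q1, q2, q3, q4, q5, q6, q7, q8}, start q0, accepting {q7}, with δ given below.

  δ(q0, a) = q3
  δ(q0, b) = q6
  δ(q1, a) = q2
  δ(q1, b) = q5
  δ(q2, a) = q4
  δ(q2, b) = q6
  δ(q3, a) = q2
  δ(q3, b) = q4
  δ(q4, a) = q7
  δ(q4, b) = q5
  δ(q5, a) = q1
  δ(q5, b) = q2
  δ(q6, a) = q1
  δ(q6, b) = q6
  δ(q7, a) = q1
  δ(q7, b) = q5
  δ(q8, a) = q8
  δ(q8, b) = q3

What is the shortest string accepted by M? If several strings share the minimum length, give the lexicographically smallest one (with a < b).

A breadth-first search from q0 reaches an accepting state first via the path q0 → q3 → q4 → q7 on input aba.
No string of length < 3 is accepted (BFS exhausts all shorter strings without reaching an accepting state), and aba is the lexicographically least accepting string of length 3.

aba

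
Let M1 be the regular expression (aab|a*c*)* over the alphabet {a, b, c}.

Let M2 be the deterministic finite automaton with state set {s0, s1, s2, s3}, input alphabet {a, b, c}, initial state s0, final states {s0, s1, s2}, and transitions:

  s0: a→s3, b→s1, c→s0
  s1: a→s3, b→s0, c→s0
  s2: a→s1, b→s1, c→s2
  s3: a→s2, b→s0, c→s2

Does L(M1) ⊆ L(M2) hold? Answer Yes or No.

No

The string a is in L(M1) but not in L(M2).
So L(M1) ⊄ L(M2).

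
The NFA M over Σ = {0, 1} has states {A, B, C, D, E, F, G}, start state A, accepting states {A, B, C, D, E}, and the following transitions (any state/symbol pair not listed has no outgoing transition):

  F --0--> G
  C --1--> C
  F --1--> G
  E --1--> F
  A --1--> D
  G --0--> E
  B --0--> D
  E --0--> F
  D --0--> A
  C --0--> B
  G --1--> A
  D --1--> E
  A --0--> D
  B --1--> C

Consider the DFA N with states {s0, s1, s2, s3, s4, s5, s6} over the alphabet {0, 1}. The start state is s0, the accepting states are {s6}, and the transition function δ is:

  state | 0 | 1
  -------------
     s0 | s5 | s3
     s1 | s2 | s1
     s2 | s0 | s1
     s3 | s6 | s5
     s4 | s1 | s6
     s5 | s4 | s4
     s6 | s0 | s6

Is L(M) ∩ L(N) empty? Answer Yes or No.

The string 10 is accepted by both M and N.
Hence L(M) ∩ L(N) ≠ ∅.

No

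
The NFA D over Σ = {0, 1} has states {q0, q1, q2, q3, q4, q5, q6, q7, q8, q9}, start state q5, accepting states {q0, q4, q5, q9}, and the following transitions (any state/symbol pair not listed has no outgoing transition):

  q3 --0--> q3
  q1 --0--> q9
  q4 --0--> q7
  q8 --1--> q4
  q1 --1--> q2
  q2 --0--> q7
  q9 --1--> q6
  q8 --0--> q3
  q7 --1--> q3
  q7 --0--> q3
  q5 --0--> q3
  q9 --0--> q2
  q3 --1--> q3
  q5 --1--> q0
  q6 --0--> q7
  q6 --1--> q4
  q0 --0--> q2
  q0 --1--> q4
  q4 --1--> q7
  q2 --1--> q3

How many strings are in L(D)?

The useful subgraph on states {q0, q4, q5} is acyclic, so L(D) is finite; the longest accepting path visits 3 useful states, giving maximum string length 2.
Counting accepting paths from q5 by length: 1 of length 0, 1 of length 1, 1 of length 2. Total 3.

3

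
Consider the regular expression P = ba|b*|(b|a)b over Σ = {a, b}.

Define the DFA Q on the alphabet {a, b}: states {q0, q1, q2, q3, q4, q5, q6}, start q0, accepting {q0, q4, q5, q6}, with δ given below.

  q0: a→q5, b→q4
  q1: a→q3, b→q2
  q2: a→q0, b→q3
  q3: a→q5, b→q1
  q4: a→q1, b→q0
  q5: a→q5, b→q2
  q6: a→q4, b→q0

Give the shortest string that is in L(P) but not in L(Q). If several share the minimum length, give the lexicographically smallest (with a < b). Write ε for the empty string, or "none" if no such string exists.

The string ab is accepted by P but not by Q.
No shorter string lies in the difference, and ab is the lexicographically first length-2 string in L(P) \ L(Q).

ab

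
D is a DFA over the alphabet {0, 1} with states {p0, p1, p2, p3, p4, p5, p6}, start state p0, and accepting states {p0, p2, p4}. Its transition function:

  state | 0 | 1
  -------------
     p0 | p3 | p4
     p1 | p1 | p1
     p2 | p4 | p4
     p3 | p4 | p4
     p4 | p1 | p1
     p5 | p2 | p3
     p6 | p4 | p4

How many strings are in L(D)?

4

The useful subgraph on states {p0, p3, p4} is acyclic, so L(D) is finite; the longest accepting path visits 3 useful states, giving maximum string length 2.
Counting accepting paths from p0 by length: 1 of length 0, 1 of length 1, 2 of length 2. Total 4.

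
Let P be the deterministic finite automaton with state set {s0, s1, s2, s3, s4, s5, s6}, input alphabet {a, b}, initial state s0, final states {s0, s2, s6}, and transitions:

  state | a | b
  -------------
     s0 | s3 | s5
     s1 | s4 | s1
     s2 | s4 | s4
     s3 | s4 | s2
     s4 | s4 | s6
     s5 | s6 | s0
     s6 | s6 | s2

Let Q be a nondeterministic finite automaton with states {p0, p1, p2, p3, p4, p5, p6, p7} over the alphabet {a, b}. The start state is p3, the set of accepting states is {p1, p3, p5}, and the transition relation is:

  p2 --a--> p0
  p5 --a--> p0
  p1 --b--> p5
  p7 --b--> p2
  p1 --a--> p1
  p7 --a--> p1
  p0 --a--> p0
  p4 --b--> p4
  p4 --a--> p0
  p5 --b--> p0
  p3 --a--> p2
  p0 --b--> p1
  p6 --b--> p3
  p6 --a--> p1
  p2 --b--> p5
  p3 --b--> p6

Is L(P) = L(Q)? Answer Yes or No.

Yes

Exploring the product automaton P × Q from the start pair (s0, p3), following both machines on each input symbol, reaches 6 state pairs: (s0, p3), (s3, p2), (s5, p6), (s4, p0), (s2, p5), (s6, p1).
P accepts in {s0, s2, s6} and Q accepts in {p1, p3, p5}. In every reachable pair the two components are either both accepting — (s0, p3), (s2, p5), (s6, p1) — or both non-accepting, so no string is accepted by exactly one of the machines: L(P) \ L(Q) and L(Q) \ L(P) are both empty.
Hence every string is accepted by P iff it is accepted by Q, and the two languages coincide.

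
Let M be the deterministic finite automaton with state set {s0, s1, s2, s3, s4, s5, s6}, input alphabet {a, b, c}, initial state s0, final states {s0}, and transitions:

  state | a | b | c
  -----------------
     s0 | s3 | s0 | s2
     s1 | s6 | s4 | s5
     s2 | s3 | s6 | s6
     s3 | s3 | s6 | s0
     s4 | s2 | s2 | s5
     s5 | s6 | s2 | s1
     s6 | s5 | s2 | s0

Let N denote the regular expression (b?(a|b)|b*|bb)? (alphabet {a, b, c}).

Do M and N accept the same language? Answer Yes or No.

The string ac is accepted by M but rejected by N.
So L(M) ≠ L(N).

No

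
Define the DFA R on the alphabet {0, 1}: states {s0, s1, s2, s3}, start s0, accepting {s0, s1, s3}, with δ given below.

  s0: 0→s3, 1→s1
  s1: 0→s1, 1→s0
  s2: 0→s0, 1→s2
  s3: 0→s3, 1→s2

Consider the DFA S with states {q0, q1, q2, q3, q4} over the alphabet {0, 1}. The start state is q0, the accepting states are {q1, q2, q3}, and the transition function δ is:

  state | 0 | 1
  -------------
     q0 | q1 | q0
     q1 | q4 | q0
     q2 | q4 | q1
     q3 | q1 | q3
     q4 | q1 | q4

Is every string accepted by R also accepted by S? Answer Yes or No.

No

The empty string ε is in L(R) but not in L(S).
So L(R) ⊄ L(S).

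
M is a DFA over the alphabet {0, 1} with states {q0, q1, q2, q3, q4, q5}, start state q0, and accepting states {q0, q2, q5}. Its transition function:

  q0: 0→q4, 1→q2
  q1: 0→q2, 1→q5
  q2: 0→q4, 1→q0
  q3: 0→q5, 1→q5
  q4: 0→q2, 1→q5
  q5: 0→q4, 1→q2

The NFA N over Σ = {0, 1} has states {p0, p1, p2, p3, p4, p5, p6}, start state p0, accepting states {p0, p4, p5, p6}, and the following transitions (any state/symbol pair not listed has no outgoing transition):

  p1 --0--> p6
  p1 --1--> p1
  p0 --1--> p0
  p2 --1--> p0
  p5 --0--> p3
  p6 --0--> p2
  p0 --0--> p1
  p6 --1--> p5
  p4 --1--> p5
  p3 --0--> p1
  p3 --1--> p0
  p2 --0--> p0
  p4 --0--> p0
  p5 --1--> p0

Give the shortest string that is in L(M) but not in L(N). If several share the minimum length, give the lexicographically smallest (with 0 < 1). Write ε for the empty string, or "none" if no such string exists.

The string 01 is accepted by M but not by N.
No shorter string lies in the difference, and 01 is the lexicographically first length-2 string in L(M) \ L(N).

01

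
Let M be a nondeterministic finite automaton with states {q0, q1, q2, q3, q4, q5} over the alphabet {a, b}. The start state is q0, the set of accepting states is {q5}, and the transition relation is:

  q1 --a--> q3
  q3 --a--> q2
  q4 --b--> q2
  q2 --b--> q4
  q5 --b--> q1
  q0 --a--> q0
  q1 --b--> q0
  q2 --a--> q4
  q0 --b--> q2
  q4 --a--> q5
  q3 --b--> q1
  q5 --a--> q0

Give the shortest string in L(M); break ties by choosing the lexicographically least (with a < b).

baa

A breadth-first search from q0 reaches an accepting state first via the path q0 → q2 → q4 → q5 on input baa.
No string of length < 3 is accepted (BFS exhausts all shorter strings without reaching an accepting state), and baa is the lexicographically least accepting string of length 3.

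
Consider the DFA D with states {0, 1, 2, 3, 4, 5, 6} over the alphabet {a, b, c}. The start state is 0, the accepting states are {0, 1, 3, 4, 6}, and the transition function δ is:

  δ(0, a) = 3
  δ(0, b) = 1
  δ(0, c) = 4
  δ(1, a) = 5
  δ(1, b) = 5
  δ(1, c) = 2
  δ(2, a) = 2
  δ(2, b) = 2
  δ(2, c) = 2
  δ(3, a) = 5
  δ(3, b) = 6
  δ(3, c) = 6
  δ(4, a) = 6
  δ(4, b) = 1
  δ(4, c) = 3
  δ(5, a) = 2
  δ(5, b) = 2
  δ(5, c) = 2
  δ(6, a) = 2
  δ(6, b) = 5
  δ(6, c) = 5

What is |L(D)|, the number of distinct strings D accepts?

11

The useful subgraph on states {0, 1, 3, 4, 6} is acyclic, so L(D) is finite; the longest accepting path visits 4 useful states, giving maximum string length 3.
Counting accepting paths from 0 by length: 1 of length 0, 3 of length 1, 5 of length 2, 2 of length 3. Total 11.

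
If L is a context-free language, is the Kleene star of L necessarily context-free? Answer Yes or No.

Yes

If S₁ is the start symbol of a grammar for L, the grammar with new start symbol S and productions S → S₁S | ε generates L*.
So the context-free languages are closed under Kleene star.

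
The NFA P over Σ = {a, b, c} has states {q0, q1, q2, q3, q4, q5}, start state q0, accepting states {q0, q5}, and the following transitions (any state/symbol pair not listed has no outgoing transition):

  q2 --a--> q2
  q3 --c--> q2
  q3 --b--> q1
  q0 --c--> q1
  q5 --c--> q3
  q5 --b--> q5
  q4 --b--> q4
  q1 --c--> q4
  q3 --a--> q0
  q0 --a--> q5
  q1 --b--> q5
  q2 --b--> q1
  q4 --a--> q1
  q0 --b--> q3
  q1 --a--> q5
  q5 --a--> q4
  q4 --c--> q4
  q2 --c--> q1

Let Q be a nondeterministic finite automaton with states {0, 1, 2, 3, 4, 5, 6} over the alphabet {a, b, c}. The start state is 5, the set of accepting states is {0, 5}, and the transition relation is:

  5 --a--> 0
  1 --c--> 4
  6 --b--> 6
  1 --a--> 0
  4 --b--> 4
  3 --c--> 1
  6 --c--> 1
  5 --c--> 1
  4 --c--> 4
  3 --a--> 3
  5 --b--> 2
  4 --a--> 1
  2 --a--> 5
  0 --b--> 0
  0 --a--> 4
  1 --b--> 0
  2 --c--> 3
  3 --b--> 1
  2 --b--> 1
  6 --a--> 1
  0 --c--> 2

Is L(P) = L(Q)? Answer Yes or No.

Exploring the product automaton P × Q from the start pair (q0, 5), following both machines on each input symbol, reaches 6 state pairs: (q0, 5), (q5, 0), (q3, 2), (q1, 1), (q4, 4), (q2, 3).
P accepts in {q0, q5} and Q accepts in {0, 5}. In every reachable pair the two components are either both accepting — (q0, 5), (q5, 0) — or both non-accepting, so no string is accepted by exactly one of the machines: L(P) \ L(Q) and L(Q) \ L(P) are both empty.
Hence every string is accepted by P iff it is accepted by Q, and the two languages coincide.

Yes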